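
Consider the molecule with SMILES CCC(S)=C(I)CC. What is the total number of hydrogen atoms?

11

Walk through each heavy atom and fill implicit hydrogens from standard valence (C 4, N 3, O 2, S 2, halogen 1):
  atom 1: C, bond orders sum to 1 (valence 4) → 3 H
  atom 2: C, bond orders sum to 2 (valence 4) → 2 H
  atom 3: C, bond orders sum to 4 (valence 4) → 0 H
  atom 4: S, bond orders sum to 1 (valence 2) → 1 H
  atom 5: C, bond orders sum to 4 (valence 4) → 0 H
  atom 6: I (halogen, monovalent) → 0 H
  atom 7: C, bond orders sum to 2 (valence 4) → 2 H
  atom 8: C, bond orders sum to 1 (valence 4) → 3 H
Total hydrogens: 11.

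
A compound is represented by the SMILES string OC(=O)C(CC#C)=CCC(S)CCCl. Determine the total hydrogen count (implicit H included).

Walk through each heavy atom and fill implicit hydrogens from standard valence (C 4, N 3, O 2, S 2, halogen 1):
  atom 1: O, bond orders sum to 1 (valence 2) → 1 H
  atom 2: C, bond orders sum to 4 (valence 4) → 0 H
  atom 3: O, bond orders sum to 2 (valence 2) → 0 H
  atom 4: C, bond orders sum to 4 (valence 4) → 0 H
  atom 5: C, bond orders sum to 2 (valence 4) → 2 H
  atom 6: C, bond orders sum to 4 (valence 4) → 0 H
  atom 7: C, bond orders sum to 3 (valence 4) → 1 H
  atom 8: C, bond orders sum to 3 (valence 4) → 1 H
  atom 9: C, bond orders sum to 2 (valence 4) → 2 H
  atom 10: C, bond orders sum to 3 (valence 4) → 1 H
  atom 11: S, bond orders sum to 1 (valence 2) → 1 H
  atom 12: C, bond orders sum to 2 (valence 4) → 2 H
  atom 13: C, bond orders sum to 2 (valence 4) → 2 H
  atom 14: Cl (halogen, monovalent) → 0 H
Total hydrogens: 13.

13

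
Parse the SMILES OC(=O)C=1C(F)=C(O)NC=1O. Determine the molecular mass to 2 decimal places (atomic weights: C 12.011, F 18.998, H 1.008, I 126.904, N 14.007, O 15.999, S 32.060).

161.09 g/mol

First, the molecular formula is C5H4FNO4 (counting implicit H from valence).
  C: 5 × 12.011 = 60.055
  F: 1 × 18.998 = 18.998
  H: 4 × 1.008 = 4.032
  N: 1 × 14.007 = 14.007
  O: 4 × 15.999 = 63.996
Sum: 5×12.011 + 1×18.998 + 4×1.008 + 1×14.007 + 4×15.999 = 161.088 → 161.09 g/mol.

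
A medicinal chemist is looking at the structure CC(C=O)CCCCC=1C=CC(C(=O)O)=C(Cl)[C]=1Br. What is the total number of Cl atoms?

Scan the SMILES for Cl atoms (remember two-letter symbols like Cl and Br are single atoms).
Chlorine count: 1.

1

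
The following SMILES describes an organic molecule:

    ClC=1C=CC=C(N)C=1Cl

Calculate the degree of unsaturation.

4

Degree of unsaturation = (number of rings) + (number of π bonds).
Ring closures in the SMILES: 1.
π bonds: 3 double bonds (each 1 DoU) → 3 DoU from unsaturation.
Total DoU = 1 + 3 = 4.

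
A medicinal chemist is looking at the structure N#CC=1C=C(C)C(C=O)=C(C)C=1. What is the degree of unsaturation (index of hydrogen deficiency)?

7

Degree of unsaturation = (number of rings) + (number of π bonds).
Ring closures in the SMILES: 1.
π bonds: 4 double bonds (each 1 DoU), 1 triple bond (each 2 DoU) → 6 DoU from unsaturation.
Total DoU = 1 + 6 = 7.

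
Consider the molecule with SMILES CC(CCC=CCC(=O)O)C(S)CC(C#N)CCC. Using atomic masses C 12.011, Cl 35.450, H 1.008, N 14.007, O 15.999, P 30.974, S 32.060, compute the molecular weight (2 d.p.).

283.43 g/mol

First, the molecular formula is C15H25NO2S (counting implicit H from valence).
  C: 15 × 12.011 = 180.165
  H: 25 × 1.008 = 25.200
  N: 1 × 14.007 = 14.007
  O: 2 × 15.999 = 31.998
  S: 1 × 32.060 = 32.060
Sum: 15×12.011 + 25×1.008 + 1×14.007 + 2×15.999 + 1×32.060 = 283.430 → 283.43 g/mol.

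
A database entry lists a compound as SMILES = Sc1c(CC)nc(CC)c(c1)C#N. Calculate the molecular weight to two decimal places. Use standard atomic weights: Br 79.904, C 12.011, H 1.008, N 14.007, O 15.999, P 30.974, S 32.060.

First, the molecular formula is C10H12N2S (counting implicit H from valence).
  C: 10 × 12.011 = 120.110
  H: 12 × 1.008 = 12.096
  N: 2 × 14.007 = 28.014
  S: 1 × 32.060 = 32.060
Sum: 10×12.011 + 12×1.008 + 2×14.007 + 1×32.060 = 192.280 → 192.28 g/mol.

192.28 g/mol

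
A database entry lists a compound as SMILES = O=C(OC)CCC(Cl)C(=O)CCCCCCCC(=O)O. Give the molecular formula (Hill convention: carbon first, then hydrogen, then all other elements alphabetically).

Walk through each heavy atom and fill implicit hydrogens from standard valence (C 4, N 3, O 2, S 2, halogen 1):
  atom 1: O, bond orders sum to 2 (valence 2) → 0 H
  atom 2: C, bond orders sum to 4 (valence 4) → 0 H
  atom 3: O, bond orders sum to 2 (valence 2) → 0 H
  atom 4: C, bond orders sum to 1 (valence 4) → 3 H
  atom 5: C, bond orders sum to 2 (valence 4) → 2 H
  atom 6: C, bond orders sum to 2 (valence 4) → 2 H
  atom 7: C, bond orders sum to 3 (valence 4) → 1 H
  atom 8: Cl (halogen, monovalent) → 0 H
  atom 9: C, bond orders sum to 4 (valence 4) → 0 H
  atom 10: O, bond orders sum to 2 (valence 2) → 0 H
  atom 11: C, bond orders sum to 2 (valence 4) → 2 H
  atom 12: C, bond orders sum to 2 (valence 4) → 2 H
  atom 13: C, bond orders sum to 2 (valence 4) → 2 H
  atom 14: C, bond orders sum to 2 (valence 4) → 2 H
  atom 15: C, bond orders sum to 2 (valence 4) → 2 H
  atom 16: C, bond orders sum to 2 (valence 4) → 2 H
  atom 17: C, bond orders sum to 2 (valence 4) → 2 H
  atom 18: C, bond orders sum to 4 (valence 4) → 0 H
  atom 19: O, bond orders sum to 2 (valence 2) → 0 H
  atom 20: O, bond orders sum to 1 (valence 2) → 1 H
Totals → C:14, H:23, Cl:1, O:5.

C14H23ClO5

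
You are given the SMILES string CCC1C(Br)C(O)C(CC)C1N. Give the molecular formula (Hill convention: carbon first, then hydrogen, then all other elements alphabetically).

Walk through each heavy atom and fill implicit hydrogens from standard valence (C 4, N 3, O 2, S 2, halogen 1):
  atom 1: C, bond orders sum to 1 (valence 4) → 3 H
  atom 2: C, bond orders sum to 2 (valence 4) → 2 H
  atom 3: C, bond orders sum to 3 (valence 4) → 1 H
  atom 4: C, bond orders sum to 3 (valence 4) → 1 H
  atom 5: Br (halogen, monovalent) → 0 H
  atom 6: C, bond orders sum to 3 (valence 4) → 1 H
  atom 7: O, bond orders sum to 1 (valence 2) → 1 H
  atom 8: C, bond orders sum to 3 (valence 4) → 1 H
  atom 9: C, bond orders sum to 2 (valence 4) → 2 H
  atom 10: C, bond orders sum to 1 (valence 4) → 3 H
  atom 11: C, bond orders sum to 3 (valence 4) → 1 H
  atom 12: N, bond orders sum to 1 (valence 3) → 2 H
Totals → C:9, H:18, Br:1, N:1, O:1.
In Hill order: C9H18BrNO.

C9H18BrNO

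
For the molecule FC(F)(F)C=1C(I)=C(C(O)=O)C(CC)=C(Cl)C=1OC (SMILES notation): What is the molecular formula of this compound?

Walk through each heavy atom and fill implicit hydrogens from standard valence (C 4, N 3, O 2, S 2, halogen 1):
  atom 1: F (halogen, monovalent) → 0 H
  atom 2: C, bond orders sum to 4 (valence 4) → 0 H
  atom 3: F (halogen, monovalent) → 0 H
  atom 4: F (halogen, monovalent) → 0 H
  atom 5: C, bond orders sum to 4 (valence 4) → 0 H
  atom 6: C, bond orders sum to 4 (valence 4) → 0 H
  atom 7: I (halogen, monovalent) → 0 H
  atom 8: C, bond orders sum to 4 (valence 4) → 0 H
  atom 9: C, bond orders sum to 4 (valence 4) → 0 H
  atom 10: O, bond orders sum to 1 (valence 2) → 1 H
  atom 11: O, bond orders sum to 2 (valence 2) → 0 H
  atom 12: C, bond orders sum to 4 (valence 4) → 0 H
  atom 13: C, bond orders sum to 2 (valence 4) → 2 H
  atom 14: C, bond orders sum to 1 (valence 4) → 3 H
  atom 15: C, bond orders sum to 4 (valence 4) → 0 H
  atom 16: Cl (halogen, monovalent) → 0 H
  atom 17: C, bond orders sum to 4 (valence 4) → 0 H
  atom 18: O, bond orders sum to 2 (valence 2) → 0 H
  atom 19: C, bond orders sum to 1 (valence 4) → 3 H
Totals → C:11, H:9, Cl:1, F:3, I:1, O:3.
In Hill order: C11H9ClF3IO3.

C11H9ClF3IO3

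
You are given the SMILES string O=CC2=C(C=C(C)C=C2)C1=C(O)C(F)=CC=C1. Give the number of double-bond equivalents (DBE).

Degree of unsaturation = (number of rings) + (number of π bonds).
Ring closures in the SMILES: 2.
π bonds: 7 double bonds (each 1 DoU) → 7 DoU from unsaturation.
Total DoU = 2 + 7 = 9.

9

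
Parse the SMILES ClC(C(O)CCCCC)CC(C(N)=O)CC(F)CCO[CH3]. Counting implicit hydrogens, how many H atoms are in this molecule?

Walk through each heavy atom and fill implicit hydrogens from standard valence (C 4, N 3, O 2, S 2, halogen 1):
  atom 1: Cl (halogen, monovalent) → 0 H
  atom 2: C, bond orders sum to 3 (valence 4) → 1 H
  atom 3: C, bond orders sum to 3 (valence 4) → 1 H
  atom 4: O, bond orders sum to 1 (valence 2) → 1 H
  atom 5: C, bond orders sum to 2 (valence 4) → 2 H
  atom 6: C, bond orders sum to 2 (valence 4) → 2 H
  atom 7: C, bond orders sum to 2 (valence 4) → 2 H
  atom 8: C, bond orders sum to 2 (valence 4) → 2 H
  atom 9: C, bond orders sum to 1 (valence 4) → 3 H
  atom 10: C, bond orders sum to 2 (valence 4) → 2 H
  atom 11: C, bond orders sum to 3 (valence 4) → 1 H
  atom 12: C, bond orders sum to 4 (valence 4) → 0 H
  atom 13: N, bond orders sum to 1 (valence 3) → 2 H
  atom 14: O, bond orders sum to 2 (valence 2) → 0 H
  atom 15: C, bond orders sum to 2 (valence 4) → 2 H
  atom 16: C, bond orders sum to 3 (valence 4) → 1 H
  atom 17: F (halogen, monovalent) → 0 H
  atom 18: C, bond orders sum to 2 (valence 4) → 2 H
  atom 19: C, bond orders sum to 2 (valence 4) → 2 H
  atom 20: O, bond orders sum to 2 (valence 2) → 0 H
  atom 21: C with explicit H count 3
Total hydrogens: 29.

29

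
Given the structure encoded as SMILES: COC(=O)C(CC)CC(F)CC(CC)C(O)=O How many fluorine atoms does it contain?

Scan the SMILES for F atoms (remember two-letter symbols like Cl and Br are single atoms).
Fluorine count: 1.

1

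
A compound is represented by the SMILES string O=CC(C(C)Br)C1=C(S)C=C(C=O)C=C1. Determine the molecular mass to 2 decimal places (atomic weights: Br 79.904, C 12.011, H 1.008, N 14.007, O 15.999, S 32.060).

287.17 g/mol

First, the molecular formula is C11H11BrO2S (counting implicit H from valence).
  Br: 1 × 79.904 = 79.904
  C: 11 × 12.011 = 132.121
  H: 11 × 1.008 = 11.088
  O: 2 × 15.999 = 31.998
  S: 1 × 32.060 = 32.060
Sum: 1×79.904 + 11×12.011 + 11×1.008 + 2×15.999 + 1×32.060 = 287.171 → 287.17 g/mol.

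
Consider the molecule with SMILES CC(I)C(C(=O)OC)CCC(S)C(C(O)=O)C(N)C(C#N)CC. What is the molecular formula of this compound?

C15H25IN2O4S

Walk through each heavy atom and fill implicit hydrogens from standard valence (C 4, N 3, O 2, S 2, halogen 1):
  atom 1: C, bond orders sum to 1 (valence 4) → 3 H
  atom 2: C, bond orders sum to 3 (valence 4) → 1 H
  atom 3: I (halogen, monovalent) → 0 H
  atom 4: C, bond orders sum to 3 (valence 4) → 1 H
  atom 5: C, bond orders sum to 4 (valence 4) → 0 H
  atom 6: O, bond orders sum to 2 (valence 2) → 0 H
  atom 7: O, bond orders sum to 2 (valence 2) → 0 H
  atom 8: C, bond orders sum to 1 (valence 4) → 3 H
  atom 9: C, bond orders sum to 2 (valence 4) → 2 H
  atom 10: C, bond orders sum to 2 (valence 4) → 2 H
  atom 11: C, bond orders sum to 3 (valence 4) → 1 H
  atom 12: S, bond orders sum to 1 (valence 2) → 1 H
  atom 13: C, bond orders sum to 3 (valence 4) → 1 H
  atom 14: C, bond orders sum to 4 (valence 4) → 0 H
  atom 15: O, bond orders sum to 1 (valence 2) → 1 H
  atom 16: O, bond orders sum to 2 (valence 2) → 0 H
  atom 17: C, bond orders sum to 3 (valence 4) → 1 H
  atom 18: N, bond orders sum to 1 (valence 3) → 2 H
  atom 19: C, bond orders sum to 3 (valence 4) → 1 H
  atom 20: C, bond orders sum to 4 (valence 4) → 0 H
  atom 21: N, bond orders sum to 3 (valence 3) → 0 H
  atom 22: C, bond orders sum to 2 (valence 4) → 2 H
  atom 23: C, bond orders sum to 1 (valence 4) → 3 H
Totals → C:15, H:25, I:1, N:2, O:4, S:1.
In Hill order: C15H25IN2O4S.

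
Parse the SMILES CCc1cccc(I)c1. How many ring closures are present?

In SMILES, each pair of matching ring-closure digits denotes one ring-closing bond; the number of such bonds equals the number of independent rings.
Ring-closure bonds here: 1.

1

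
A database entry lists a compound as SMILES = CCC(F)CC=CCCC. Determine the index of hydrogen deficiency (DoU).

1

Degree of unsaturation = (number of rings) + (number of π bonds).
Ring closures in the SMILES: 0.
π bonds: 1 double bond (each 1 DoU) → 1 DoU from unsaturation.
Total DoU = 0 + 1 = 1.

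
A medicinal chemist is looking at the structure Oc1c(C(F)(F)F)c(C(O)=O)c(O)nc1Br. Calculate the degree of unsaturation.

Molecular formula: C7H3BrF3NO4.
DoU = (2C + 2 + N − H − X) / 2, where X is the halogen count and O/S are ignored.
    = (2·7 + 2 + 1 − 3 − 4) / 2 = 10 / 2 = 5.

5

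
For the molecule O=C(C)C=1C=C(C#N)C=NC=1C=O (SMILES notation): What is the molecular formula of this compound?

Walk through each heavy atom and fill implicit hydrogens from standard valence (C 4, N 3, O 2, S 2, halogen 1):
  atom 1: O, bond orders sum to 2 (valence 2) → 0 H
  atom 2: C, bond orders sum to 4 (valence 4) → 0 H
  atom 3: C, bond orders sum to 1 (valence 4) → 3 H
  atom 4: C, bond orders sum to 4 (valence 4) → 0 H
  atom 5: C, bond orders sum to 3 (valence 4) → 1 H
  atom 6: C, bond orders sum to 4 (valence 4) → 0 H
  atom 7: C, bond orders sum to 4 (valence 4) → 0 H
  atom 8: N, bond orders sum to 3 (valence 3) → 0 H
  atom 9: C, bond orders sum to 3 (valence 4) → 1 H
  atom 10: N, bond orders sum to 3 (valence 3) → 0 H
  atom 11: C, bond orders sum to 4 (valence 4) → 0 H
  atom 12: C, bond orders sum to 3 (valence 4) → 1 H
  atom 13: O, bond orders sum to 2 (valence 2) → 0 H
Totals → C:9, H:6, N:2, O:2.

C9H6N2O2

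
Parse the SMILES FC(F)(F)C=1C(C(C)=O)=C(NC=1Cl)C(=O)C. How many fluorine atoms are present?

3

Scan the SMILES for F atoms (remember two-letter symbols like Cl and Br are single atoms).
Fluorine count: 3.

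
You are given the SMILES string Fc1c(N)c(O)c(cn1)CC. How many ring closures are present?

1

In SMILES, each pair of matching ring-closure digits denotes one ring-closing bond; the number of such bonds equals the number of independent rings.
Ring-closure bonds here: 1.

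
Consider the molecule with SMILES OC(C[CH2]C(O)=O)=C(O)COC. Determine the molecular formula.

Walk through each heavy atom and fill implicit hydrogens from standard valence (C 4, N 3, O 2, S 2, halogen 1):
  atom 1: O, bond orders sum to 1 (valence 2) → 1 H
  atom 2: C, bond orders sum to 4 (valence 4) → 0 H
  atom 3: C, bond orders sum to 2 (valence 4) → 2 H
  atom 4: C with explicit H count 2
  atom 5: C, bond orders sum to 4 (valence 4) → 0 H
  atom 6: O, bond orders sum to 1 (valence 2) → 1 H
  atom 7: O, bond orders sum to 2 (valence 2) → 0 H
  atom 8: C, bond orders sum to 4 (valence 4) → 0 H
  atom 9: O, bond orders sum to 1 (valence 2) → 1 H
  atom 10: C, bond orders sum to 2 (valence 4) → 2 H
  atom 11: O, bond orders sum to 2 (valence 2) → 0 H
  atom 12: C, bond orders sum to 1 (valence 4) → 3 H
Totals → C:7, H:12, O:5.
In Hill order: C7H12O5.

C7H12O5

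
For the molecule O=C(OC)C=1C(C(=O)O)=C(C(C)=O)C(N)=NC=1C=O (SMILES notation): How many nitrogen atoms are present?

2

Scan the SMILES for N atoms (remember two-letter symbols like Cl and Br are single atoms).
Nitrogen count: 2.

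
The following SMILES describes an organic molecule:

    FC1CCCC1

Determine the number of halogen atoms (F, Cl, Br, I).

Halogen atoms appear at heavy-atom position 1 (1×F).
Halogen count: 1.

1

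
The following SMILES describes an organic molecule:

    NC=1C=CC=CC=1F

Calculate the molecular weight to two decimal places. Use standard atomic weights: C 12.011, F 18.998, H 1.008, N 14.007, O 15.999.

111.12 g/mol

First, the molecular formula is C6H6FN (counting implicit H from valence).
  C: 6 × 12.011 = 72.066
  F: 1 × 18.998 = 18.998
  H: 6 × 1.008 = 6.048
  N: 1 × 14.007 = 14.007
Sum: 6×12.011 + 1×18.998 + 6×1.008 + 1×14.007 = 111.119 → 111.12 g/mol.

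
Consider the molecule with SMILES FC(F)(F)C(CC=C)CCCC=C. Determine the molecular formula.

C10H15F3

Walk through each heavy atom and fill implicit hydrogens from standard valence (C 4, N 3, O 2, S 2, halogen 1):
  atom 1: F (halogen, monovalent) → 0 H
  atom 2: C, bond orders sum to 4 (valence 4) → 0 H
  atom 3: F (halogen, monovalent) → 0 H
  atom 4: F (halogen, monovalent) → 0 H
  atom 5: C, bond orders sum to 3 (valence 4) → 1 H
  atom 6: C, bond orders sum to 2 (valence 4) → 2 H
  atom 7: C, bond orders sum to 3 (valence 4) → 1 H
  atom 8: C, bond orders sum to 2 (valence 4) → 2 H
  atom 9: C, bond orders sum to 2 (valence 4) → 2 H
  atom 10: C, bond orders sum to 2 (valence 4) → 2 H
  atom 11: C, bond orders sum to 2 (valence 4) → 2 H
  atom 12: C, bond orders sum to 3 (valence 4) → 1 H
  atom 13: C, bond orders sum to 2 (valence 4) → 2 H
Totals → C:10, H:15, F:3.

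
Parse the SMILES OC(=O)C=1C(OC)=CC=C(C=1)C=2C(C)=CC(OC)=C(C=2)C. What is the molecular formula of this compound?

Walk through each heavy atom and fill implicit hydrogens from standard valence (C 4, N 3, O 2, S 2, halogen 1):
  atom 1: O, bond orders sum to 1 (valence 2) → 1 H
  atom 2: C, bond orders sum to 4 (valence 4) → 0 H
  atom 3: O, bond orders sum to 2 (valence 2) → 0 H
  atom 4: C, bond orders sum to 4 (valence 4) → 0 H
  atom 5: C, bond orders sum to 4 (valence 4) → 0 H
  atom 6: O, bond orders sum to 2 (valence 2) → 0 H
  atom 7: C, bond orders sum to 1 (valence 4) → 3 H
  atom 8: C, bond orders sum to 3 (valence 4) → 1 H
  atom 9: C, bond orders sum to 3 (valence 4) → 1 H
  atom 10: C, bond orders sum to 4 (valence 4) → 0 H
  atom 11: C, bond orders sum to 3 (valence 4) → 1 H
  atom 12: C, bond orders sum to 4 (valence 4) → 0 H
  atom 13: C, bond orders sum to 4 (valence 4) → 0 H
  atom 14: C, bond orders sum to 1 (valence 4) → 3 H
  atom 15: C, bond orders sum to 3 (valence 4) → 1 H
  atom 16: C, bond orders sum to 4 (valence 4) → 0 H
  atom 17: O, bond orders sum to 2 (valence 2) → 0 H
  atom 18: C, bond orders sum to 1 (valence 4) → 3 H
  atom 19: C, bond orders sum to 4 (valence 4) → 0 H
  atom 20: C, bond orders sum to 3 (valence 4) → 1 H
  atom 21: C, bond orders sum to 1 (valence 4) → 3 H
Totals → C:17, H:18, O:4.
In Hill order: C17H18O4.

C17H18O4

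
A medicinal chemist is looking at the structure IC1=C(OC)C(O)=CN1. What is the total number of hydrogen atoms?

Walk through each heavy atom and fill implicit hydrogens from standard valence (C 4, N 3, O 2, S 2, halogen 1):
  atom 1: I (halogen, monovalent) → 0 H
  atom 2: C, bond orders sum to 4 (valence 4) → 0 H
  atom 3: C, bond orders sum to 4 (valence 4) → 0 H
  atom 4: O, bond orders sum to 2 (valence 2) → 0 H
  atom 5: C, bond orders sum to 1 (valence 4) → 3 H
  atom 6: C, bond orders sum to 4 (valence 4) → 0 H
  atom 7: O, bond orders sum to 1 (valence 2) → 1 H
  atom 8: C, bond orders sum to 3 (valence 4) → 1 H
  atom 9: N, bond orders sum to 2 (valence 3) → 1 H
Total hydrogens: 6.

6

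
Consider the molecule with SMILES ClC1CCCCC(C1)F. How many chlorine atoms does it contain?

1

Scan the SMILES for Cl atoms (remember two-letter symbols like Cl and Br are single atoms).
Chlorine count: 1.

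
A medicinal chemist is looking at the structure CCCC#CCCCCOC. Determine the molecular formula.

Walk through each heavy atom and fill implicit hydrogens from standard valence (C 4, N 3, O 2, S 2, halogen 1):
  atom 1: C, bond orders sum to 1 (valence 4) → 3 H
  atom 2: C, bond orders sum to 2 (valence 4) → 2 H
  atom 3: C, bond orders sum to 2 (valence 4) → 2 H
  atom 4: C, bond orders sum to 4 (valence 4) → 0 H
  atom 5: C, bond orders sum to 4 (valence 4) → 0 H
  atom 6: C, bond orders sum to 2 (valence 4) → 2 H
  atom 7: C, bond orders sum to 2 (valence 4) → 2 H
  atom 8: C, bond orders sum to 2 (valence 4) → 2 H
  atom 9: C, bond orders sum to 2 (valence 4) → 2 H
  atom 10: O, bond orders sum to 2 (valence 2) → 0 H
  atom 11: C, bond orders sum to 1 (valence 4) → 3 H
Totals → C:10, H:18, O:1.
In Hill order: C10H18O.

C10H18O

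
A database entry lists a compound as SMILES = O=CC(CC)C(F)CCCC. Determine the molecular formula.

Walk through each heavy atom and fill implicit hydrogens from standard valence (C 4, N 3, O 2, S 2, halogen 1):
  atom 1: O, bond orders sum to 2 (valence 2) → 0 H
  atom 2: C, bond orders sum to 3 (valence 4) → 1 H
  atom 3: C, bond orders sum to 3 (valence 4) → 1 H
  atom 4: C, bond orders sum to 2 (valence 4) → 2 H
  atom 5: C, bond orders sum to 1 (valence 4) → 3 H
  atom 6: C, bond orders sum to 3 (valence 4) → 1 H
  atom 7: F (halogen, monovalent) → 0 H
  atom 8: C, bond orders sum to 2 (valence 4) → 2 H
  atom 9: C, bond orders sum to 2 (valence 4) → 2 H
  atom 10: C, bond orders sum to 2 (valence 4) → 2 H
  atom 11: C, bond orders sum to 1 (valence 4) → 3 H
Totals → C:9, H:17, F:1, O:1.

C9H17FO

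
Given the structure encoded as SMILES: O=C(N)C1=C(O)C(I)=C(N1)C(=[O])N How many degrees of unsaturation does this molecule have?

Molecular formula: C6H6IN3O3.
DoU = (2C + 2 + N − H − X) / 2, where X is the halogen count and O/S are ignored.
    = (2·6 + 2 + 3 − 6 − 1) / 2 = 10 / 2 = 5.

5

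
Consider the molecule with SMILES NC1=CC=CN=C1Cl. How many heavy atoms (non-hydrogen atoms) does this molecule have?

Every atom symbol written in the SMILES (organic subset) is one heavy atom; implicit H are not written.
Heavy atoms by element → C:5, Cl:1, N:2.
Total: 8.

8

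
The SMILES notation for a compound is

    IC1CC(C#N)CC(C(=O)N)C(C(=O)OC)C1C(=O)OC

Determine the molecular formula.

C13H17IN2O5

Walk through each heavy atom and fill implicit hydrogens from standard valence (C 4, N 3, O 2, S 2, halogen 1):
  atom 1: I (halogen, monovalent) → 0 H
  atom 2: C, bond orders sum to 3 (valence 4) → 1 H
  atom 3: C, bond orders sum to 2 (valence 4) → 2 H
  atom 4: C, bond orders sum to 3 (valence 4) → 1 H
  atom 5: C, bond orders sum to 4 (valence 4) → 0 H
  atom 6: N, bond orders sum to 3 (valence 3) → 0 H
  atom 7: C, bond orders sum to 2 (valence 4) → 2 H
  atom 8: C, bond orders sum to 3 (valence 4) → 1 H
  atom 9: C, bond orders sum to 4 (valence 4) → 0 H
  atom 10: O, bond orders sum to 2 (valence 2) → 0 H
  atom 11: N, bond orders sum to 1 (valence 3) → 2 H
  atom 12: C, bond orders sum to 3 (valence 4) → 1 H
  atom 13: C, bond orders sum to 4 (valence 4) → 0 H
  atom 14: O, bond orders sum to 2 (valence 2) → 0 H
  atom 15: O, bond orders sum to 2 (valence 2) → 0 H
  atom 16: C, bond orders sum to 1 (valence 4) → 3 H
  atom 17: C, bond orders sum to 3 (valence 4) → 1 H
  atom 18: C, bond orders sum to 4 (valence 4) → 0 H
  atom 19: O, bond orders sum to 2 (valence 2) → 0 H
  atom 20: O, bond orders sum to 2 (valence 2) → 0 H
  atom 21: C, bond orders sum to 1 (valence 4) → 3 H
Totals → C:13, H:17, I:1, N:2, O:5.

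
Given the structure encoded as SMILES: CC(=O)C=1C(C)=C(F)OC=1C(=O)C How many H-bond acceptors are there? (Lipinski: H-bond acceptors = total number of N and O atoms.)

3

N atoms: 0; O atoms: 3.
Lipinski HBA = 0 + 3 = 3.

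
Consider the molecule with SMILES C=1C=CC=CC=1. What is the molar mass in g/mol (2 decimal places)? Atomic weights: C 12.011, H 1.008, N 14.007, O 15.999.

78.11 g/mol

First, the molecular formula is C6H6 (counting implicit H from valence).
  C: 6 × 12.011 = 72.066
  H: 6 × 1.008 = 6.048
Sum: 6×12.011 + 6×1.008 = 78.114 → 78.11 g/mol.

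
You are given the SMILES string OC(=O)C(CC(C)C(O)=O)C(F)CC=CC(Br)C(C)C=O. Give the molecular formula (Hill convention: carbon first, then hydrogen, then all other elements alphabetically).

C14H20BrFO5

Walk through each heavy atom and fill implicit hydrogens from standard valence (C 4, N 3, O 2, S 2, halogen 1):
  atom 1: O, bond orders sum to 1 (valence 2) → 1 H
  atom 2: C, bond orders sum to 4 (valence 4) → 0 H
  atom 3: O, bond orders sum to 2 (valence 2) → 0 H
  atom 4: C, bond orders sum to 3 (valence 4) → 1 H
  atom 5: C, bond orders sum to 2 (valence 4) → 2 H
  atom 6: C, bond orders sum to 3 (valence 4) → 1 H
  atom 7: C, bond orders sum to 1 (valence 4) → 3 H
  atom 8: C, bond orders sum to 4 (valence 4) → 0 H
  atom 9: O, bond orders sum to 1 (valence 2) → 1 H
  atom 10: O, bond orders sum to 2 (valence 2) → 0 H
  atom 11: C, bond orders sum to 3 (valence 4) → 1 H
  atom 12: F (halogen, monovalent) → 0 H
  atom 13: C, bond orders sum to 2 (valence 4) → 2 H
  atom 14: C, bond orders sum to 3 (valence 4) → 1 H
  atom 15: C, bond orders sum to 3 (valence 4) → 1 H
  atom 16: C, bond orders sum to 3 (valence 4) → 1 H
  atom 17: Br (halogen, monovalent) → 0 H
  atom 18: C, bond orders sum to 3 (valence 4) → 1 H
  atom 19: C, bond orders sum to 1 (valence 4) → 3 H
  atom 20: C, bond orders sum to 3 (valence 4) → 1 H
  atom 21: O, bond orders sum to 2 (valence 2) → 0 H
Totals → C:14, H:20, Br:1, F:1, O:5.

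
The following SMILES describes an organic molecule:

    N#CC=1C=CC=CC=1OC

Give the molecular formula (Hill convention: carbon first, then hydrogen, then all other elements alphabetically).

C8H7NO

Walk through each heavy atom and fill implicit hydrogens from standard valence (C 4, N 3, O 2, S 2, halogen 1):
  atom 1: N, bond orders sum to 3 (valence 3) → 0 H
  atom 2: C, bond orders sum to 4 (valence 4) → 0 H
  atom 3: C, bond orders sum to 4 (valence 4) → 0 H
  atom 4: C, bond orders sum to 3 (valence 4) → 1 H
  atom 5: C, bond orders sum to 3 (valence 4) → 1 H
  atom 6: C, bond orders sum to 3 (valence 4) → 1 H
  atom 7: C, bond orders sum to 3 (valence 4) → 1 H
  atom 8: C, bond orders sum to 4 (valence 4) → 0 H
  atom 9: O, bond orders sum to 2 (valence 2) → 0 H
  atom 10: C, bond orders sum to 1 (valence 4) → 3 H
Totals → C:8, H:7, N:1, O:1.
In Hill order: C8H7NO.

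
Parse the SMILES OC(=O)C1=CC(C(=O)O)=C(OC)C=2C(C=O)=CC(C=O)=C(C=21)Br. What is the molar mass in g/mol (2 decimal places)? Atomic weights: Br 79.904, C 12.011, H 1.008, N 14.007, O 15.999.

First, the molecular formula is C15H9BrO7 (counting implicit H from valence).
  Br: 1 × 79.904 = 79.904
  C: 15 × 12.011 = 180.165
  H: 9 × 1.008 = 9.072
  O: 7 × 15.999 = 111.993
Sum: 1×79.904 + 15×12.011 + 9×1.008 + 7×15.999 = 381.134 → 381.13 g/mol.

381.13 g/mol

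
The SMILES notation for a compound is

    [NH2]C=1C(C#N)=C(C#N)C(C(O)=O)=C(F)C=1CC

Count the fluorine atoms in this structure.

Scan the SMILES for F atoms (remember two-letter symbols like Cl and Br are single atoms).
Fluorine count: 1.

1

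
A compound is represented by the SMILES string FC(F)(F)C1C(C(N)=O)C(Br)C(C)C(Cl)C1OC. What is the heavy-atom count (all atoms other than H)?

18

Every atom symbol written in the SMILES (organic subset) is one heavy atom; implicit H are not written.
Heavy atoms by element → Br:1, C:10, Cl:1, F:3, N:1, O:2.
Total: 18.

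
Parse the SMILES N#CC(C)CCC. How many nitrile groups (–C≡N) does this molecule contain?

The nitrile motif appears at heavy-atom position 2 in the SMILES.
Nitrile count: 1.

1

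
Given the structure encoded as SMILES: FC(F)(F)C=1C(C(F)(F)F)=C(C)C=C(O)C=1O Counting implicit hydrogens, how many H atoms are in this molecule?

Walk through each heavy atom and fill implicit hydrogens from standard valence (C 4, N 3, O 2, S 2, halogen 1):
  atom 1: F (halogen, monovalent) → 0 H
  atom 2: C, bond orders sum to 4 (valence 4) → 0 H
  atom 3: F (halogen, monovalent) → 0 H
  atom 4: F (halogen, monovalent) → 0 H
  atom 5: C, bond orders sum to 4 (valence 4) → 0 H
  atom 6: C, bond orders sum to 4 (valence 4) → 0 H
  atom 7: C, bond orders sum to 4 (valence 4) → 0 H
  atom 8: F (halogen, monovalent) → 0 H
  atom 9: F (halogen, monovalent) → 0 H
  atom 10: F (halogen, monovalent) → 0 H
  atom 11: C, bond orders sum to 4 (valence 4) → 0 H
  atom 12: C, bond orders sum to 1 (valence 4) → 3 H
  atom 13: C, bond orders sum to 3 (valence 4) → 1 H
  atom 14: C, bond orders sum to 4 (valence 4) → 0 H
  atom 15: O, bond orders sum to 1 (valence 2) → 1 H
  atom 16: C, bond orders sum to 4 (valence 4) → 0 H
  atom 17: O, bond orders sum to 1 (valence 2) → 1 H
Total hydrogens: 6.

6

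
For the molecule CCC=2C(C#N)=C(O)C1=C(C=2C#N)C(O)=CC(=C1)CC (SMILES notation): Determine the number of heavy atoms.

Every atom symbol written in the SMILES (organic subset) is one heavy atom; implicit H are not written.
Heavy atoms by element → C:16, N:2, O:2.
Total: 20.

20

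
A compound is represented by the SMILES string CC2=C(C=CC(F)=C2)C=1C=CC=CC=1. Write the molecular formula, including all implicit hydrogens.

Walk through each heavy atom and fill implicit hydrogens from standard valence (C 4, N 3, O 2, S 2, halogen 1):
  atom 1: C, bond orders sum to 1 (valence 4) → 3 H
  atom 2: C, bond orders sum to 4 (valence 4) → 0 H
  atom 3: C, bond orders sum to 4 (valence 4) → 0 H
  atom 4: C, bond orders sum to 3 (valence 4) → 1 H
  atom 5: C, bond orders sum to 3 (valence 4) → 1 H
  atom 6: C, bond orders sum to 4 (valence 4) → 0 H
  atom 7: F (halogen, monovalent) → 0 H
  atom 8: C, bond orders sum to 3 (valence 4) → 1 H
  atom 9: C, bond orders sum to 4 (valence 4) → 0 H
  atom 10: C, bond orders sum to 3 (valence 4) → 1 H
  atom 11: C, bond orders sum to 3 (valence 4) → 1 H
  atom 12: C, bond orders sum to 3 (valence 4) → 1 H
  atom 13: C, bond orders sum to 3 (valence 4) → 1 H
  atom 14: C, bond orders sum to 3 (valence 4) → 1 H
Totals → C:13, H:11, F:1.
In Hill order: C13H11F.

C13H11F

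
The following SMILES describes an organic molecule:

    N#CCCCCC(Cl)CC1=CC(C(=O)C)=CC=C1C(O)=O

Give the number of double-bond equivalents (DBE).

8

Molecular formula: C16H18ClNO3.
DoU = (2C + 2 + N − H − X) / 2, where X is the halogen count and O/S are ignored.
    = (2·16 + 2 + 1 − 18 − 1) / 2 = 16 / 2 = 8.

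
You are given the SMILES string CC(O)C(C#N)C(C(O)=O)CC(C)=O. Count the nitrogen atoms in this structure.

1

Scan the SMILES for N atoms (remember two-letter symbols like Cl and Br are single atoms).
Nitrogen count: 1.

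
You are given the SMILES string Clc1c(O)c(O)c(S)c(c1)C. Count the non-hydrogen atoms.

Every atom symbol written in the SMILES (organic subset) is one heavy atom; implicit H are not written.
Heavy atoms by element → C:7, Cl:1, O:2, S:1.
Total: 11.

11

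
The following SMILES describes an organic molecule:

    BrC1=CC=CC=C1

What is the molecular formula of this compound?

C6H5Br

Walk through each heavy atom and fill implicit hydrogens from standard valence (C 4, N 3, O 2, S 2, halogen 1):
  atom 1: Br (halogen, monovalent) → 0 H
  atom 2: C, bond orders sum to 4 (valence 4) → 0 H
  atom 3: C, bond orders sum to 3 (valence 4) → 1 H
  atom 4: C, bond orders sum to 3 (valence 4) → 1 H
  atom 5: C, bond orders sum to 3 (valence 4) → 1 H
  atom 6: C, bond orders sum to 3 (valence 4) → 1 H
  atom 7: C, bond orders sum to 3 (valence 4) → 1 H
Totals → C:6, H:5, Br:1.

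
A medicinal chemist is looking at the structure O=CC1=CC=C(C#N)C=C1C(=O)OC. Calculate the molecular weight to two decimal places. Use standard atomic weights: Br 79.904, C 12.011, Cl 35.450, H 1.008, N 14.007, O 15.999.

189.17 g/mol

First, the molecular formula is C10H7NO3 (counting implicit H from valence).
  C: 10 × 12.011 = 120.110
  H: 7 × 1.008 = 7.056
  N: 1 × 14.007 = 14.007
  O: 3 × 15.999 = 47.997
Sum: 10×12.011 + 7×1.008 + 1×14.007 + 3×15.999 = 189.170 → 189.17 g/mol.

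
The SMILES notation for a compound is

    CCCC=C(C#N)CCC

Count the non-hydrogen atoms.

10

Every atom symbol written in the SMILES (organic subset) is one heavy atom; implicit H are not written.
Heavy atoms by element → C:9, N:1.
Total: 10.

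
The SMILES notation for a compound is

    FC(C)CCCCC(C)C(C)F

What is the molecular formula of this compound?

Walk through each heavy atom and fill implicit hydrogens from standard valence (C 4, N 3, O 2, S 2, halogen 1):
  atom 1: F (halogen, monovalent) → 0 H
  atom 2: C, bond orders sum to 3 (valence 4) → 1 H
  atom 3: C, bond orders sum to 1 (valence 4) → 3 H
  atom 4: C, bond orders sum to 2 (valence 4) → 2 H
  atom 5: C, bond orders sum to 2 (valence 4) → 2 H
  atom 6: C, bond orders sum to 2 (valence 4) → 2 H
  atom 7: C, bond orders sum to 2 (valence 4) → 2 H
  atom 8: C, bond orders sum to 3 (valence 4) → 1 H
  atom 9: C, bond orders sum to 1 (valence 4) → 3 H
  atom 10: C, bond orders sum to 3 (valence 4) → 1 H
  atom 11: C, bond orders sum to 1 (valence 4) → 3 H
  atom 12: F (halogen, monovalent) → 0 H
Totals → C:10, H:20, F:2.

C10H20F2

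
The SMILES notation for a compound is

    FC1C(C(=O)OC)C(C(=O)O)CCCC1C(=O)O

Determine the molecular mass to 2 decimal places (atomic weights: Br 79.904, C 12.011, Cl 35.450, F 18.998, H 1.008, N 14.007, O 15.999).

262.23 g/mol

First, the molecular formula is C11H15FO6 (counting implicit H from valence).
  C: 11 × 12.011 = 132.121
  F: 1 × 18.998 = 18.998
  H: 15 × 1.008 = 15.120
  O: 6 × 15.999 = 95.994
Sum: 11×12.011 + 1×18.998 + 15×1.008 + 6×15.999 = 262.233 → 262.23 g/mol.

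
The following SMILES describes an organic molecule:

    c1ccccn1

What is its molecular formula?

C5H5N

Walk through each heavy atom and fill implicit hydrogens from standard valence (C 4, N 3, O 2, S 2, halogen 1); for lowercase aromatic atoms, an aromatic c carries 1 H when it has two neighbours and 0 H with three, and aromatic n carries 0 H:
  atom 1: aromatic c, 2 neighbours → 1 H
  atom 2: aromatic c, 2 neighbours → 1 H
  atom 3: aromatic c, 2 neighbours → 1 H
  atom 4: aromatic c, 2 neighbours → 1 H
  atom 5: aromatic c, 2 neighbours → 1 H
  atom 6: aromatic n, 2 neighbours → 0 H
Totals → C:5, H:5, N:1.
In Hill order: C5H5N.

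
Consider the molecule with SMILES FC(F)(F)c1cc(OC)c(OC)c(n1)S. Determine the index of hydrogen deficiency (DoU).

4

Molecular formula: C8H8F3NO2S.
DoU = (2C + 2 + N − H − X) / 2, where X is the halogen count and O/S are ignored.
    = (2·8 + 2 + 1 − 8 − 3) / 2 = 8 / 2 = 4.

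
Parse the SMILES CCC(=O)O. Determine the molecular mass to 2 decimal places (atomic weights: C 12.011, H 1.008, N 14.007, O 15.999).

First, the molecular formula is C3H6O2 (counting implicit H from valence).
  C: 3 × 12.011 = 36.033
  H: 6 × 1.008 = 6.048
  O: 2 × 15.999 = 31.998
Sum: 3×12.011 + 6×1.008 + 2×15.999 = 74.079 → 74.08 g/mol.

74.08 g/mol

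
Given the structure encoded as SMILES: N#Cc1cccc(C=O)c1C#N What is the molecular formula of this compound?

Walk through each heavy atom and fill implicit hydrogens from standard valence (C 4, N 3, O 2, S 2, halogen 1); for lowercase aromatic atoms, an aromatic c carries 1 H when it has two neighbours and 0 H with three, and aromatic n carries 0 H:
  atom 1: N, bond orders sum to 3 (valence 3) → 0 H
  atom 2: C, bond orders sum to 4 (valence 4) → 0 H
  atom 3: aromatic c, 3 neighbours → 0 H
  atom 4: aromatic c, 2 neighbours → 1 H
  atom 5: aromatic c, 2 neighbours → 1 H
  atom 6: aromatic c, 2 neighbours → 1 H
  atom 7: aromatic c, 3 neighbours → 0 H
  atom 8: C, bond orders sum to 3 (valence 4) → 1 H
  atom 9: O, bond orders sum to 2 (valence 2) → 0 H
  atom 10: aromatic c, 3 neighbours → 0 H
  atom 11: C, bond orders sum to 4 (valence 4) → 0 H
  atom 12: N, bond orders sum to 3 (valence 3) → 0 H
Totals → C:9, H:4, N:2, O:1.

C9H4N2O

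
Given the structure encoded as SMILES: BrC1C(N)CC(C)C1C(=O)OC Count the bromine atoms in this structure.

1

Scan the SMILES for Br atoms (remember two-letter symbols like Cl and Br are single atoms).
Bromine count: 1.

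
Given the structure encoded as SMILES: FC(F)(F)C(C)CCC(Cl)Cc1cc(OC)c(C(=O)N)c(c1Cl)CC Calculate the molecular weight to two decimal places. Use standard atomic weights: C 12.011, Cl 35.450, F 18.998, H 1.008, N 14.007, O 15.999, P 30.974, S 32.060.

First, the molecular formula is C17H22Cl2F3NO2 (counting implicit H from valence).
  C: 17 × 12.011 = 204.187
  Cl: 2 × 35.450 = 70.900
  F: 3 × 18.998 = 56.994
  H: 22 × 1.008 = 22.176
  N: 1 × 14.007 = 14.007
  O: 2 × 15.999 = 31.998
Sum: 17×12.011 + 2×35.450 + 3×18.998 + 22×1.008 + 1×14.007 + 2×15.999 = 400.262 → 400.26 g/mol.

400.26 g/mol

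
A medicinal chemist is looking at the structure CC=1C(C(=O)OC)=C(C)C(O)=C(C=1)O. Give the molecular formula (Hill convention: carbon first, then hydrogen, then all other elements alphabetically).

C10H12O4

Walk through each heavy atom and fill implicit hydrogens from standard valence (C 4, N 3, O 2, S 2, halogen 1):
  atom 1: C, bond orders sum to 1 (valence 4) → 3 H
  atom 2: C, bond orders sum to 4 (valence 4) → 0 H
  atom 3: C, bond orders sum to 4 (valence 4) → 0 H
  atom 4: C, bond orders sum to 4 (valence 4) → 0 H
  atom 5: O, bond orders sum to 2 (valence 2) → 0 H
  atom 6: O, bond orders sum to 2 (valence 2) → 0 H
  atom 7: C, bond orders sum to 1 (valence 4) → 3 H
  atom 8: C, bond orders sum to 4 (valence 4) → 0 H
  atom 9: C, bond orders sum to 1 (valence 4) → 3 H
  atom 10: C, bond orders sum to 4 (valence 4) → 0 H
  atom 11: O, bond orders sum to 1 (valence 2) → 1 H
  atom 12: C, bond orders sum to 4 (valence 4) → 0 H
  atom 13: C, bond orders sum to 3 (valence 4) → 1 H
  atom 14: O, bond orders sum to 1 (valence 2) → 1 H
Totals → C:10, H:12, O:4.
In Hill order: C10H12O4.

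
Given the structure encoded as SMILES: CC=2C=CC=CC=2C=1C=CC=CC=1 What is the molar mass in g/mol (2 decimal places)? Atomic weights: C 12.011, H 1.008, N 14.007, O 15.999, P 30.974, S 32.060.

First, the molecular formula is C13H12 (counting implicit H from valence).
  C: 13 × 12.011 = 156.143
  H: 12 × 1.008 = 12.096
Sum: 13×12.011 + 12×1.008 = 168.239 → 168.24 g/mol.

168.24 g/mol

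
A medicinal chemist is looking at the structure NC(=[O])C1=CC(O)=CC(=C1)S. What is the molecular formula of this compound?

C7H7NO2S

Walk through each heavy atom and fill implicit hydrogens from standard valence (C 4, N 3, O 2, S 2, halogen 1):
  atom 1: N, bond orders sum to 1 (valence 3) → 2 H
  atom 2: C, bond orders sum to 4 (valence 4) → 0 H
  atom 3: O with explicit H count 0
  atom 4: C, bond orders sum to 4 (valence 4) → 0 H
  atom 5: C, bond orders sum to 3 (valence 4) → 1 H
  atom 6: C, bond orders sum to 4 (valence 4) → 0 H
  atom 7: O, bond orders sum to 1 (valence 2) → 1 H
  atom 8: C, bond orders sum to 3 (valence 4) → 1 H
  atom 9: C, bond orders sum to 4 (valence 4) → 0 H
  atom 10: C, bond orders sum to 3 (valence 4) → 1 H
  atom 11: S, bond orders sum to 1 (valence 2) → 1 H
Totals → C:7, H:7, N:1, O:2, S:1.
In Hill order: C7H7NO2S.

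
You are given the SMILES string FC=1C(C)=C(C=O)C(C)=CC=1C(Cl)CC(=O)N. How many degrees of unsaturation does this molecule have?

Molecular formula: C12H13ClFNO2.
DoU = (2C + 2 + N − H − X) / 2, where X is the halogen count and O/S are ignored.
    = (2·12 + 2 + 1 − 13 − 2) / 2 = 12 / 2 = 6.

6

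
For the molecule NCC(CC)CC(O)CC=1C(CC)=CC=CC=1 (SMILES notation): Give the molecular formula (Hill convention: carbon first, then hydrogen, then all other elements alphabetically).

Walk through each heavy atom and fill implicit hydrogens from standard valence (C 4, N 3, O 2, S 2, halogen 1):
  atom 1: N, bond orders sum to 1 (valence 3) → 2 H
  atom 2: C, bond orders sum to 2 (valence 4) → 2 H
  atom 3: C, bond orders sum to 3 (valence 4) → 1 H
  atom 4: C, bond orders sum to 2 (valence 4) → 2 H
  atom 5: C, bond orders sum to 1 (valence 4) → 3 H
  atom 6: C, bond orders sum to 2 (valence 4) → 2 H
  atom 7: C, bond orders sum to 3 (valence 4) → 1 H
  atom 8: O, bond orders sum to 1 (valence 2) → 1 H
  atom 9: C, bond orders sum to 2 (valence 4) → 2 H
  atom 10: C, bond orders sum to 4 (valence 4) → 0 H
  atom 11: C, bond orders sum to 4 (valence 4) → 0 H
  atom 12: C, bond orders sum to 2 (valence 4) → 2 H
  atom 13: C, bond orders sum to 1 (valence 4) → 3 H
  atom 14: C, bond orders sum to 3 (valence 4) → 1 H
  atom 15: C, bond orders sum to 3 (valence 4) → 1 H
  atom 16: C, bond orders sum to 3 (valence 4) → 1 H
  atom 17: C, bond orders sum to 3 (valence 4) → 1 H
Totals → C:15, H:25, N:1, O:1.
In Hill order: C15H25NO.

C15H25NO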